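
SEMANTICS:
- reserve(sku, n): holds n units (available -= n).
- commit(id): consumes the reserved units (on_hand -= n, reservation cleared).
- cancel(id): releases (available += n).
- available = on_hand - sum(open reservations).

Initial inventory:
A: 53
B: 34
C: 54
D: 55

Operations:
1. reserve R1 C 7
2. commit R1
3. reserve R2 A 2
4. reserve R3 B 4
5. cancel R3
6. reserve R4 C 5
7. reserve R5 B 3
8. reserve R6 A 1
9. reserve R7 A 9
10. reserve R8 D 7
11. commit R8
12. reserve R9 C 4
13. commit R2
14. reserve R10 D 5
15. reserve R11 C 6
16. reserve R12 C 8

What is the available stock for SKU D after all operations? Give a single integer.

Answer: 43

Derivation:
Step 1: reserve R1 C 7 -> on_hand[A=53 B=34 C=54 D=55] avail[A=53 B=34 C=47 D=55] open={R1}
Step 2: commit R1 -> on_hand[A=53 B=34 C=47 D=55] avail[A=53 B=34 C=47 D=55] open={}
Step 3: reserve R2 A 2 -> on_hand[A=53 B=34 C=47 D=55] avail[A=51 B=34 C=47 D=55] open={R2}
Step 4: reserve R3 B 4 -> on_hand[A=53 B=34 C=47 D=55] avail[A=51 B=30 C=47 D=55] open={R2,R3}
Step 5: cancel R3 -> on_hand[A=53 B=34 C=47 D=55] avail[A=51 B=34 C=47 D=55] open={R2}
Step 6: reserve R4 C 5 -> on_hand[A=53 B=34 C=47 D=55] avail[A=51 B=34 C=42 D=55] open={R2,R4}
Step 7: reserve R5 B 3 -> on_hand[A=53 B=34 C=47 D=55] avail[A=51 B=31 C=42 D=55] open={R2,R4,R5}
Step 8: reserve R6 A 1 -> on_hand[A=53 B=34 C=47 D=55] avail[A=50 B=31 C=42 D=55] open={R2,R4,R5,R6}
Step 9: reserve R7 A 9 -> on_hand[A=53 B=34 C=47 D=55] avail[A=41 B=31 C=42 D=55] open={R2,R4,R5,R6,R7}
Step 10: reserve R8 D 7 -> on_hand[A=53 B=34 C=47 D=55] avail[A=41 B=31 C=42 D=48] open={R2,R4,R5,R6,R7,R8}
Step 11: commit R8 -> on_hand[A=53 B=34 C=47 D=48] avail[A=41 B=31 C=42 D=48] open={R2,R4,R5,R6,R7}
Step 12: reserve R9 C 4 -> on_hand[A=53 B=34 C=47 D=48] avail[A=41 B=31 C=38 D=48] open={R2,R4,R5,R6,R7,R9}
Step 13: commit R2 -> on_hand[A=51 B=34 C=47 D=48] avail[A=41 B=31 C=38 D=48] open={R4,R5,R6,R7,R9}
Step 14: reserve R10 D 5 -> on_hand[A=51 B=34 C=47 D=48] avail[A=41 B=31 C=38 D=43] open={R10,R4,R5,R6,R7,R9}
Step 15: reserve R11 C 6 -> on_hand[A=51 B=34 C=47 D=48] avail[A=41 B=31 C=32 D=43] open={R10,R11,R4,R5,R6,R7,R9}
Step 16: reserve R12 C 8 -> on_hand[A=51 B=34 C=47 D=48] avail[A=41 B=31 C=24 D=43] open={R10,R11,R12,R4,R5,R6,R7,R9}
Final available[D] = 43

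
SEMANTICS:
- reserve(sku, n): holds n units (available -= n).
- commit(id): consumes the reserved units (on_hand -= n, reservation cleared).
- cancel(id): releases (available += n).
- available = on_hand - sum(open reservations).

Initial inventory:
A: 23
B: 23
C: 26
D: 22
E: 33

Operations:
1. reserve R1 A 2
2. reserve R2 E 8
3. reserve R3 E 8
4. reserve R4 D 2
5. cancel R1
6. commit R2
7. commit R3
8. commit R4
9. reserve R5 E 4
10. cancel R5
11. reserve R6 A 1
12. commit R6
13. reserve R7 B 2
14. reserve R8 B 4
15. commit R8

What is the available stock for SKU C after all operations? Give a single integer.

Step 1: reserve R1 A 2 -> on_hand[A=23 B=23 C=26 D=22 E=33] avail[A=21 B=23 C=26 D=22 E=33] open={R1}
Step 2: reserve R2 E 8 -> on_hand[A=23 B=23 C=26 D=22 E=33] avail[A=21 B=23 C=26 D=22 E=25] open={R1,R2}
Step 3: reserve R3 E 8 -> on_hand[A=23 B=23 C=26 D=22 E=33] avail[A=21 B=23 C=26 D=22 E=17] open={R1,R2,R3}
Step 4: reserve R4 D 2 -> on_hand[A=23 B=23 C=26 D=22 E=33] avail[A=21 B=23 C=26 D=20 E=17] open={R1,R2,R3,R4}
Step 5: cancel R1 -> on_hand[A=23 B=23 C=26 D=22 E=33] avail[A=23 B=23 C=26 D=20 E=17] open={R2,R3,R4}
Step 6: commit R2 -> on_hand[A=23 B=23 C=26 D=22 E=25] avail[A=23 B=23 C=26 D=20 E=17] open={R3,R4}
Step 7: commit R3 -> on_hand[A=23 B=23 C=26 D=22 E=17] avail[A=23 B=23 C=26 D=20 E=17] open={R4}
Step 8: commit R4 -> on_hand[A=23 B=23 C=26 D=20 E=17] avail[A=23 B=23 C=26 D=20 E=17] open={}
Step 9: reserve R5 E 4 -> on_hand[A=23 B=23 C=26 D=20 E=17] avail[A=23 B=23 C=26 D=20 E=13] open={R5}
Step 10: cancel R5 -> on_hand[A=23 B=23 C=26 D=20 E=17] avail[A=23 B=23 C=26 D=20 E=17] open={}
Step 11: reserve R6 A 1 -> on_hand[A=23 B=23 C=26 D=20 E=17] avail[A=22 B=23 C=26 D=20 E=17] open={R6}
Step 12: commit R6 -> on_hand[A=22 B=23 C=26 D=20 E=17] avail[A=22 B=23 C=26 D=20 E=17] open={}
Step 13: reserve R7 B 2 -> on_hand[A=22 B=23 C=26 D=20 E=17] avail[A=22 B=21 C=26 D=20 E=17] open={R7}
Step 14: reserve R8 B 4 -> on_hand[A=22 B=23 C=26 D=20 E=17] avail[A=22 B=17 C=26 D=20 E=17] open={R7,R8}
Step 15: commit R8 -> on_hand[A=22 B=19 C=26 D=20 E=17] avail[A=22 B=17 C=26 D=20 E=17] open={R7}
Final available[C] = 26

Answer: 26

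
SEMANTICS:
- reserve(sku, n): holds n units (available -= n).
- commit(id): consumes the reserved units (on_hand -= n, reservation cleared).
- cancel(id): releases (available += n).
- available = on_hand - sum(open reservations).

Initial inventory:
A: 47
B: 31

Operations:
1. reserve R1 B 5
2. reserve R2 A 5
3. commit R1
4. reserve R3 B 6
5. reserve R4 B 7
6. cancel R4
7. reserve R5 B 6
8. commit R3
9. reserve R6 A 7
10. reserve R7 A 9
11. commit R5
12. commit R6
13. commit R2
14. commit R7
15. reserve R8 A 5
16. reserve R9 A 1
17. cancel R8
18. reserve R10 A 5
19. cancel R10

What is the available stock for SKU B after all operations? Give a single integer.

Answer: 14

Derivation:
Step 1: reserve R1 B 5 -> on_hand[A=47 B=31] avail[A=47 B=26] open={R1}
Step 2: reserve R2 A 5 -> on_hand[A=47 B=31] avail[A=42 B=26] open={R1,R2}
Step 3: commit R1 -> on_hand[A=47 B=26] avail[A=42 B=26] open={R2}
Step 4: reserve R3 B 6 -> on_hand[A=47 B=26] avail[A=42 B=20] open={R2,R3}
Step 5: reserve R4 B 7 -> on_hand[A=47 B=26] avail[A=42 B=13] open={R2,R3,R4}
Step 6: cancel R4 -> on_hand[A=47 B=26] avail[A=42 B=20] open={R2,R3}
Step 7: reserve R5 B 6 -> on_hand[A=47 B=26] avail[A=42 B=14] open={R2,R3,R5}
Step 8: commit R3 -> on_hand[A=47 B=20] avail[A=42 B=14] open={R2,R5}
Step 9: reserve R6 A 7 -> on_hand[A=47 B=20] avail[A=35 B=14] open={R2,R5,R6}
Step 10: reserve R7 A 9 -> on_hand[A=47 B=20] avail[A=26 B=14] open={R2,R5,R6,R7}
Step 11: commit R5 -> on_hand[A=47 B=14] avail[A=26 B=14] open={R2,R6,R7}
Step 12: commit R6 -> on_hand[A=40 B=14] avail[A=26 B=14] open={R2,R7}
Step 13: commit R2 -> on_hand[A=35 B=14] avail[A=26 B=14] open={R7}
Step 14: commit R7 -> on_hand[A=26 B=14] avail[A=26 B=14] open={}
Step 15: reserve R8 A 5 -> on_hand[A=26 B=14] avail[A=21 B=14] open={R8}
Step 16: reserve R9 A 1 -> on_hand[A=26 B=14] avail[A=20 B=14] open={R8,R9}
Step 17: cancel R8 -> on_hand[A=26 B=14] avail[A=25 B=14] open={R9}
Step 18: reserve R10 A 5 -> on_hand[A=26 B=14] avail[A=20 B=14] open={R10,R9}
Step 19: cancel R10 -> on_hand[A=26 B=14] avail[A=25 B=14] open={R9}
Final available[B] = 14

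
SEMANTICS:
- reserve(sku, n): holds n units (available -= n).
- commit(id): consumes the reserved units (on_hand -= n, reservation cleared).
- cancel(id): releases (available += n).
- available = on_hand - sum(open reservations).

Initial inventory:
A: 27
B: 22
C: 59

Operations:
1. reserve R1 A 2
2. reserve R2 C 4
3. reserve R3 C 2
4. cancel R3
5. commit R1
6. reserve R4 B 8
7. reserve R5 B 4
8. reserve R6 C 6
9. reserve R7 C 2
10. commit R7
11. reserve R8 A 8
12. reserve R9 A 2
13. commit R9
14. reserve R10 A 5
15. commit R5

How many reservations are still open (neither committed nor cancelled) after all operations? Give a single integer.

Step 1: reserve R1 A 2 -> on_hand[A=27 B=22 C=59] avail[A=25 B=22 C=59] open={R1}
Step 2: reserve R2 C 4 -> on_hand[A=27 B=22 C=59] avail[A=25 B=22 C=55] open={R1,R2}
Step 3: reserve R3 C 2 -> on_hand[A=27 B=22 C=59] avail[A=25 B=22 C=53] open={R1,R2,R3}
Step 4: cancel R3 -> on_hand[A=27 B=22 C=59] avail[A=25 B=22 C=55] open={R1,R2}
Step 5: commit R1 -> on_hand[A=25 B=22 C=59] avail[A=25 B=22 C=55] open={R2}
Step 6: reserve R4 B 8 -> on_hand[A=25 B=22 C=59] avail[A=25 B=14 C=55] open={R2,R4}
Step 7: reserve R5 B 4 -> on_hand[A=25 B=22 C=59] avail[A=25 B=10 C=55] open={R2,R4,R5}
Step 8: reserve R6 C 6 -> on_hand[A=25 B=22 C=59] avail[A=25 B=10 C=49] open={R2,R4,R5,R6}
Step 9: reserve R7 C 2 -> on_hand[A=25 B=22 C=59] avail[A=25 B=10 C=47] open={R2,R4,R5,R6,R7}
Step 10: commit R7 -> on_hand[A=25 B=22 C=57] avail[A=25 B=10 C=47] open={R2,R4,R5,R6}
Step 11: reserve R8 A 8 -> on_hand[A=25 B=22 C=57] avail[A=17 B=10 C=47] open={R2,R4,R5,R6,R8}
Step 12: reserve R9 A 2 -> on_hand[A=25 B=22 C=57] avail[A=15 B=10 C=47] open={R2,R4,R5,R6,R8,R9}
Step 13: commit R9 -> on_hand[A=23 B=22 C=57] avail[A=15 B=10 C=47] open={R2,R4,R5,R6,R8}
Step 14: reserve R10 A 5 -> on_hand[A=23 B=22 C=57] avail[A=10 B=10 C=47] open={R10,R2,R4,R5,R6,R8}
Step 15: commit R5 -> on_hand[A=23 B=18 C=57] avail[A=10 B=10 C=47] open={R10,R2,R4,R6,R8}
Open reservations: ['R10', 'R2', 'R4', 'R6', 'R8'] -> 5

Answer: 5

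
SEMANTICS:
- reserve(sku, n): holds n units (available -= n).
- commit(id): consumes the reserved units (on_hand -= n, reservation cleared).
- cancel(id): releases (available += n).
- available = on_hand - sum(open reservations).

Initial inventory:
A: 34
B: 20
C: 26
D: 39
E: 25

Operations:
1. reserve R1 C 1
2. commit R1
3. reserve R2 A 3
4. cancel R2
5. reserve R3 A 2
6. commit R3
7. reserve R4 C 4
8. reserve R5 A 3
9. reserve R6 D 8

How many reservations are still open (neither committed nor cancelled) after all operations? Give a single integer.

Answer: 3

Derivation:
Step 1: reserve R1 C 1 -> on_hand[A=34 B=20 C=26 D=39 E=25] avail[A=34 B=20 C=25 D=39 E=25] open={R1}
Step 2: commit R1 -> on_hand[A=34 B=20 C=25 D=39 E=25] avail[A=34 B=20 C=25 D=39 E=25] open={}
Step 3: reserve R2 A 3 -> on_hand[A=34 B=20 C=25 D=39 E=25] avail[A=31 B=20 C=25 D=39 E=25] open={R2}
Step 4: cancel R2 -> on_hand[A=34 B=20 C=25 D=39 E=25] avail[A=34 B=20 C=25 D=39 E=25] open={}
Step 5: reserve R3 A 2 -> on_hand[A=34 B=20 C=25 D=39 E=25] avail[A=32 B=20 C=25 D=39 E=25] open={R3}
Step 6: commit R3 -> on_hand[A=32 B=20 C=25 D=39 E=25] avail[A=32 B=20 C=25 D=39 E=25] open={}
Step 7: reserve R4 C 4 -> on_hand[A=32 B=20 C=25 D=39 E=25] avail[A=32 B=20 C=21 D=39 E=25] open={R4}
Step 8: reserve R5 A 3 -> on_hand[A=32 B=20 C=25 D=39 E=25] avail[A=29 B=20 C=21 D=39 E=25] open={R4,R5}
Step 9: reserve R6 D 8 -> on_hand[A=32 B=20 C=25 D=39 E=25] avail[A=29 B=20 C=21 D=31 E=25] open={R4,R5,R6}
Open reservations: ['R4', 'R5', 'R6'] -> 3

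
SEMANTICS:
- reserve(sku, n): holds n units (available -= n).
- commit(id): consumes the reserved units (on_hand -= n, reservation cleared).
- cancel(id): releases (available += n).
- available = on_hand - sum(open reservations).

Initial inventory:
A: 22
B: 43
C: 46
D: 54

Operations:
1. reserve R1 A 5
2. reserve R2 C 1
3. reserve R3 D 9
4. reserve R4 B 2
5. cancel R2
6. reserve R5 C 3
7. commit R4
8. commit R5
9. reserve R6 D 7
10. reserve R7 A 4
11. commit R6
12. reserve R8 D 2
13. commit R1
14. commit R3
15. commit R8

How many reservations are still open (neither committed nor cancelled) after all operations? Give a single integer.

Step 1: reserve R1 A 5 -> on_hand[A=22 B=43 C=46 D=54] avail[A=17 B=43 C=46 D=54] open={R1}
Step 2: reserve R2 C 1 -> on_hand[A=22 B=43 C=46 D=54] avail[A=17 B=43 C=45 D=54] open={R1,R2}
Step 3: reserve R3 D 9 -> on_hand[A=22 B=43 C=46 D=54] avail[A=17 B=43 C=45 D=45] open={R1,R2,R3}
Step 4: reserve R4 B 2 -> on_hand[A=22 B=43 C=46 D=54] avail[A=17 B=41 C=45 D=45] open={R1,R2,R3,R4}
Step 5: cancel R2 -> on_hand[A=22 B=43 C=46 D=54] avail[A=17 B=41 C=46 D=45] open={R1,R3,R4}
Step 6: reserve R5 C 3 -> on_hand[A=22 B=43 C=46 D=54] avail[A=17 B=41 C=43 D=45] open={R1,R3,R4,R5}
Step 7: commit R4 -> on_hand[A=22 B=41 C=46 D=54] avail[A=17 B=41 C=43 D=45] open={R1,R3,R5}
Step 8: commit R5 -> on_hand[A=22 B=41 C=43 D=54] avail[A=17 B=41 C=43 D=45] open={R1,R3}
Step 9: reserve R6 D 7 -> on_hand[A=22 B=41 C=43 D=54] avail[A=17 B=41 C=43 D=38] open={R1,R3,R6}
Step 10: reserve R7 A 4 -> on_hand[A=22 B=41 C=43 D=54] avail[A=13 B=41 C=43 D=38] open={R1,R3,R6,R7}
Step 11: commit R6 -> on_hand[A=22 B=41 C=43 D=47] avail[A=13 B=41 C=43 D=38] open={R1,R3,R7}
Step 12: reserve R8 D 2 -> on_hand[A=22 B=41 C=43 D=47] avail[A=13 B=41 C=43 D=36] open={R1,R3,R7,R8}
Step 13: commit R1 -> on_hand[A=17 B=41 C=43 D=47] avail[A=13 B=41 C=43 D=36] open={R3,R7,R8}
Step 14: commit R3 -> on_hand[A=17 B=41 C=43 D=38] avail[A=13 B=41 C=43 D=36] open={R7,R8}
Step 15: commit R8 -> on_hand[A=17 B=41 C=43 D=36] avail[A=13 B=41 C=43 D=36] open={R7}
Open reservations: ['R7'] -> 1

Answer: 1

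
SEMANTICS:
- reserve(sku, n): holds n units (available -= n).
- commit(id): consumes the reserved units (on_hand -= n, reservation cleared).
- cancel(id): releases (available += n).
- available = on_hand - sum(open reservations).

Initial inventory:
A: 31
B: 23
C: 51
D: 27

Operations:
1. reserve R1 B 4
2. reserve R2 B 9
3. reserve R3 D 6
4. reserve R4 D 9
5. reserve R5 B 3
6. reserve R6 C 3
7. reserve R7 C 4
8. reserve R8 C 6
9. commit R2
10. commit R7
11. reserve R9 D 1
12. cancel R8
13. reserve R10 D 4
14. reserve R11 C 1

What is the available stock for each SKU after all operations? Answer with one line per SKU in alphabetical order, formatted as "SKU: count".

Step 1: reserve R1 B 4 -> on_hand[A=31 B=23 C=51 D=27] avail[A=31 B=19 C=51 D=27] open={R1}
Step 2: reserve R2 B 9 -> on_hand[A=31 B=23 C=51 D=27] avail[A=31 B=10 C=51 D=27] open={R1,R2}
Step 3: reserve R3 D 6 -> on_hand[A=31 B=23 C=51 D=27] avail[A=31 B=10 C=51 D=21] open={R1,R2,R3}
Step 4: reserve R4 D 9 -> on_hand[A=31 B=23 C=51 D=27] avail[A=31 B=10 C=51 D=12] open={R1,R2,R3,R4}
Step 5: reserve R5 B 3 -> on_hand[A=31 B=23 C=51 D=27] avail[A=31 B=7 C=51 D=12] open={R1,R2,R3,R4,R5}
Step 6: reserve R6 C 3 -> on_hand[A=31 B=23 C=51 D=27] avail[A=31 B=7 C=48 D=12] open={R1,R2,R3,R4,R5,R6}
Step 7: reserve R7 C 4 -> on_hand[A=31 B=23 C=51 D=27] avail[A=31 B=7 C=44 D=12] open={R1,R2,R3,R4,R5,R6,R7}
Step 8: reserve R8 C 6 -> on_hand[A=31 B=23 C=51 D=27] avail[A=31 B=7 C=38 D=12] open={R1,R2,R3,R4,R5,R6,R7,R8}
Step 9: commit R2 -> on_hand[A=31 B=14 C=51 D=27] avail[A=31 B=7 C=38 D=12] open={R1,R3,R4,R5,R6,R7,R8}
Step 10: commit R7 -> on_hand[A=31 B=14 C=47 D=27] avail[A=31 B=7 C=38 D=12] open={R1,R3,R4,R5,R6,R8}
Step 11: reserve R9 D 1 -> on_hand[A=31 B=14 C=47 D=27] avail[A=31 B=7 C=38 D=11] open={R1,R3,R4,R5,R6,R8,R9}
Step 12: cancel R8 -> on_hand[A=31 B=14 C=47 D=27] avail[A=31 B=7 C=44 D=11] open={R1,R3,R4,R5,R6,R9}
Step 13: reserve R10 D 4 -> on_hand[A=31 B=14 C=47 D=27] avail[A=31 B=7 C=44 D=7] open={R1,R10,R3,R4,R5,R6,R9}
Step 14: reserve R11 C 1 -> on_hand[A=31 B=14 C=47 D=27] avail[A=31 B=7 C=43 D=7] open={R1,R10,R11,R3,R4,R5,R6,R9}

Answer: A: 31
B: 7
C: 43
D: 7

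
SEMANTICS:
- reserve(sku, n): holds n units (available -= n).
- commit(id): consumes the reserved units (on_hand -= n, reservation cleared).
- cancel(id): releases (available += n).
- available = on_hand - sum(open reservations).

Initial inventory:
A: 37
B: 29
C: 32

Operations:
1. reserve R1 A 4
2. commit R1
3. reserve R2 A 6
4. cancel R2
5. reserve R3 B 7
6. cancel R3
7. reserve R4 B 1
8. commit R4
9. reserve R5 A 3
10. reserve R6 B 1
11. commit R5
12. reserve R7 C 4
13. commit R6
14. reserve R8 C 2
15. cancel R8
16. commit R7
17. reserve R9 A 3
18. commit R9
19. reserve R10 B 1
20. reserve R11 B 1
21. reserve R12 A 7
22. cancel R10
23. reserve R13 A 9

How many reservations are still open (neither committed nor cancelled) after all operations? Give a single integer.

Answer: 3

Derivation:
Step 1: reserve R1 A 4 -> on_hand[A=37 B=29 C=32] avail[A=33 B=29 C=32] open={R1}
Step 2: commit R1 -> on_hand[A=33 B=29 C=32] avail[A=33 B=29 C=32] open={}
Step 3: reserve R2 A 6 -> on_hand[A=33 B=29 C=32] avail[A=27 B=29 C=32] open={R2}
Step 4: cancel R2 -> on_hand[A=33 B=29 C=32] avail[A=33 B=29 C=32] open={}
Step 5: reserve R3 B 7 -> on_hand[A=33 B=29 C=32] avail[A=33 B=22 C=32] open={R3}
Step 6: cancel R3 -> on_hand[A=33 B=29 C=32] avail[A=33 B=29 C=32] open={}
Step 7: reserve R4 B 1 -> on_hand[A=33 B=29 C=32] avail[A=33 B=28 C=32] open={R4}
Step 8: commit R4 -> on_hand[A=33 B=28 C=32] avail[A=33 B=28 C=32] open={}
Step 9: reserve R5 A 3 -> on_hand[A=33 B=28 C=32] avail[A=30 B=28 C=32] open={R5}
Step 10: reserve R6 B 1 -> on_hand[A=33 B=28 C=32] avail[A=30 B=27 C=32] open={R5,R6}
Step 11: commit R5 -> on_hand[A=30 B=28 C=32] avail[A=30 B=27 C=32] open={R6}
Step 12: reserve R7 C 4 -> on_hand[A=30 B=28 C=32] avail[A=30 B=27 C=28] open={R6,R7}
Step 13: commit R6 -> on_hand[A=30 B=27 C=32] avail[A=30 B=27 C=28] open={R7}
Step 14: reserve R8 C 2 -> on_hand[A=30 B=27 C=32] avail[A=30 B=27 C=26] open={R7,R8}
Step 15: cancel R8 -> on_hand[A=30 B=27 C=32] avail[A=30 B=27 C=28] open={R7}
Step 16: commit R7 -> on_hand[A=30 B=27 C=28] avail[A=30 B=27 C=28] open={}
Step 17: reserve R9 A 3 -> on_hand[A=30 B=27 C=28] avail[A=27 B=27 C=28] open={R9}
Step 18: commit R9 -> on_hand[A=27 B=27 C=28] avail[A=27 B=27 C=28] open={}
Step 19: reserve R10 B 1 -> on_hand[A=27 B=27 C=28] avail[A=27 B=26 C=28] open={R10}
Step 20: reserve R11 B 1 -> on_hand[A=27 B=27 C=28] avail[A=27 B=25 C=28] open={R10,R11}
Step 21: reserve R12 A 7 -> on_hand[A=27 B=27 C=28] avail[A=20 B=25 C=28] open={R10,R11,R12}
Step 22: cancel R10 -> on_hand[A=27 B=27 C=28] avail[A=20 B=26 C=28] open={R11,R12}
Step 23: reserve R13 A 9 -> on_hand[A=27 B=27 C=28] avail[A=11 B=26 C=28] open={R11,R12,R13}
Open reservations: ['R11', 'R12', 'R13'] -> 3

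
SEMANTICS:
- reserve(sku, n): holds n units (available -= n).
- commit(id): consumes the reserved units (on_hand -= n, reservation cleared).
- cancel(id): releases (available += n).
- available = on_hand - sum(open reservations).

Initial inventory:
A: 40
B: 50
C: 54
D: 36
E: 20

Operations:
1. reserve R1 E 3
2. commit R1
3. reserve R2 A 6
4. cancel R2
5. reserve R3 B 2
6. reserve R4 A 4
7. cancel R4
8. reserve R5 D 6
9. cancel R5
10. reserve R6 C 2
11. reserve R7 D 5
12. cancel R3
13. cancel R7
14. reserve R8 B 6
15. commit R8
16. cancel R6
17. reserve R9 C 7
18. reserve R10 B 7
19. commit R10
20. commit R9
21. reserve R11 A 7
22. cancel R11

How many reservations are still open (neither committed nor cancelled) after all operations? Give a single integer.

Answer: 0

Derivation:
Step 1: reserve R1 E 3 -> on_hand[A=40 B=50 C=54 D=36 E=20] avail[A=40 B=50 C=54 D=36 E=17] open={R1}
Step 2: commit R1 -> on_hand[A=40 B=50 C=54 D=36 E=17] avail[A=40 B=50 C=54 D=36 E=17] open={}
Step 3: reserve R2 A 6 -> on_hand[A=40 B=50 C=54 D=36 E=17] avail[A=34 B=50 C=54 D=36 E=17] open={R2}
Step 4: cancel R2 -> on_hand[A=40 B=50 C=54 D=36 E=17] avail[A=40 B=50 C=54 D=36 E=17] open={}
Step 5: reserve R3 B 2 -> on_hand[A=40 B=50 C=54 D=36 E=17] avail[A=40 B=48 C=54 D=36 E=17] open={R3}
Step 6: reserve R4 A 4 -> on_hand[A=40 B=50 C=54 D=36 E=17] avail[A=36 B=48 C=54 D=36 E=17] open={R3,R4}
Step 7: cancel R4 -> on_hand[A=40 B=50 C=54 D=36 E=17] avail[A=40 B=48 C=54 D=36 E=17] open={R3}
Step 8: reserve R5 D 6 -> on_hand[A=40 B=50 C=54 D=36 E=17] avail[A=40 B=48 C=54 D=30 E=17] open={R3,R5}
Step 9: cancel R5 -> on_hand[A=40 B=50 C=54 D=36 E=17] avail[A=40 B=48 C=54 D=36 E=17] open={R3}
Step 10: reserve R6 C 2 -> on_hand[A=40 B=50 C=54 D=36 E=17] avail[A=40 B=48 C=52 D=36 E=17] open={R3,R6}
Step 11: reserve R7 D 5 -> on_hand[A=40 B=50 C=54 D=36 E=17] avail[A=40 B=48 C=52 D=31 E=17] open={R3,R6,R7}
Step 12: cancel R3 -> on_hand[A=40 B=50 C=54 D=36 E=17] avail[A=40 B=50 C=52 D=31 E=17] open={R6,R7}
Step 13: cancel R7 -> on_hand[A=40 B=50 C=54 D=36 E=17] avail[A=40 B=50 C=52 D=36 E=17] open={R6}
Step 14: reserve R8 B 6 -> on_hand[A=40 B=50 C=54 D=36 E=17] avail[A=40 B=44 C=52 D=36 E=17] open={R6,R8}
Step 15: commit R8 -> on_hand[A=40 B=44 C=54 D=36 E=17] avail[A=40 B=44 C=52 D=36 E=17] open={R6}
Step 16: cancel R6 -> on_hand[A=40 B=44 C=54 D=36 E=17] avail[A=40 B=44 C=54 D=36 E=17] open={}
Step 17: reserve R9 C 7 -> on_hand[A=40 B=44 C=54 D=36 E=17] avail[A=40 B=44 C=47 D=36 E=17] open={R9}
Step 18: reserve R10 B 7 -> on_hand[A=40 B=44 C=54 D=36 E=17] avail[A=40 B=37 C=47 D=36 E=17] open={R10,R9}
Step 19: commit R10 -> on_hand[A=40 B=37 C=54 D=36 E=17] avail[A=40 B=37 C=47 D=36 E=17] open={R9}
Step 20: commit R9 -> on_hand[A=40 B=37 C=47 D=36 E=17] avail[A=40 B=37 C=47 D=36 E=17] open={}
Step 21: reserve R11 A 7 -> on_hand[A=40 B=37 C=47 D=36 E=17] avail[A=33 B=37 C=47 D=36 E=17] open={R11}
Step 22: cancel R11 -> on_hand[A=40 B=37 C=47 D=36 E=17] avail[A=40 B=37 C=47 D=36 E=17] open={}
Open reservations: [] -> 0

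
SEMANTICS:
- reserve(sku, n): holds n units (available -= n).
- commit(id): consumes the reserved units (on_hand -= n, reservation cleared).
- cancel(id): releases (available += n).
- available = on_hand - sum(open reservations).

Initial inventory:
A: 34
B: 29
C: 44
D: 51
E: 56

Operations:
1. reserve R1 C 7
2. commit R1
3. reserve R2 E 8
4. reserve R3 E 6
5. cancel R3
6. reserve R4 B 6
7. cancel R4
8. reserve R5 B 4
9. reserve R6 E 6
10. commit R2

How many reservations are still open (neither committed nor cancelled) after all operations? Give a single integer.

Answer: 2

Derivation:
Step 1: reserve R1 C 7 -> on_hand[A=34 B=29 C=44 D=51 E=56] avail[A=34 B=29 C=37 D=51 E=56] open={R1}
Step 2: commit R1 -> on_hand[A=34 B=29 C=37 D=51 E=56] avail[A=34 B=29 C=37 D=51 E=56] open={}
Step 3: reserve R2 E 8 -> on_hand[A=34 B=29 C=37 D=51 E=56] avail[A=34 B=29 C=37 D=51 E=48] open={R2}
Step 4: reserve R3 E 6 -> on_hand[A=34 B=29 C=37 D=51 E=56] avail[A=34 B=29 C=37 D=51 E=42] open={R2,R3}
Step 5: cancel R3 -> on_hand[A=34 B=29 C=37 D=51 E=56] avail[A=34 B=29 C=37 D=51 E=48] open={R2}
Step 6: reserve R4 B 6 -> on_hand[A=34 B=29 C=37 D=51 E=56] avail[A=34 B=23 C=37 D=51 E=48] open={R2,R4}
Step 7: cancel R4 -> on_hand[A=34 B=29 C=37 D=51 E=56] avail[A=34 B=29 C=37 D=51 E=48] open={R2}
Step 8: reserve R5 B 4 -> on_hand[A=34 B=29 C=37 D=51 E=56] avail[A=34 B=25 C=37 D=51 E=48] open={R2,R5}
Step 9: reserve R6 E 6 -> on_hand[A=34 B=29 C=37 D=51 E=56] avail[A=34 B=25 C=37 D=51 E=42] open={R2,R5,R6}
Step 10: commit R2 -> on_hand[A=34 B=29 C=37 D=51 E=48] avail[A=34 B=25 C=37 D=51 E=42] open={R5,R6}
Open reservations: ['R5', 'R6'] -> 2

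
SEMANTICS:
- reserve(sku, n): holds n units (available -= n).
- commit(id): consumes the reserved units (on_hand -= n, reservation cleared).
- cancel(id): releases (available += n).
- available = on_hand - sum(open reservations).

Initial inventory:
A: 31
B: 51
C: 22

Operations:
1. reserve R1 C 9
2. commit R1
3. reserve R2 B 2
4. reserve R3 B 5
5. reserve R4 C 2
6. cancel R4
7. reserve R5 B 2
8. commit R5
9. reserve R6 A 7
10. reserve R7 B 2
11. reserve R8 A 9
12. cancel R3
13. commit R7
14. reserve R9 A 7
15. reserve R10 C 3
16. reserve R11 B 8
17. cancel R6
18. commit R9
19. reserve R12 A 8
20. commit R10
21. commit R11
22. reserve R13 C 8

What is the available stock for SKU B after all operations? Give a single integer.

Answer: 37

Derivation:
Step 1: reserve R1 C 9 -> on_hand[A=31 B=51 C=22] avail[A=31 B=51 C=13] open={R1}
Step 2: commit R1 -> on_hand[A=31 B=51 C=13] avail[A=31 B=51 C=13] open={}
Step 3: reserve R2 B 2 -> on_hand[A=31 B=51 C=13] avail[A=31 B=49 C=13] open={R2}
Step 4: reserve R3 B 5 -> on_hand[A=31 B=51 C=13] avail[A=31 B=44 C=13] open={R2,R3}
Step 5: reserve R4 C 2 -> on_hand[A=31 B=51 C=13] avail[A=31 B=44 C=11] open={R2,R3,R4}
Step 6: cancel R4 -> on_hand[A=31 B=51 C=13] avail[A=31 B=44 C=13] open={R2,R3}
Step 7: reserve R5 B 2 -> on_hand[A=31 B=51 C=13] avail[A=31 B=42 C=13] open={R2,R3,R5}
Step 8: commit R5 -> on_hand[A=31 B=49 C=13] avail[A=31 B=42 C=13] open={R2,R3}
Step 9: reserve R6 A 7 -> on_hand[A=31 B=49 C=13] avail[A=24 B=42 C=13] open={R2,R3,R6}
Step 10: reserve R7 B 2 -> on_hand[A=31 B=49 C=13] avail[A=24 B=40 C=13] open={R2,R3,R6,R7}
Step 11: reserve R8 A 9 -> on_hand[A=31 B=49 C=13] avail[A=15 B=40 C=13] open={R2,R3,R6,R7,R8}
Step 12: cancel R3 -> on_hand[A=31 B=49 C=13] avail[A=15 B=45 C=13] open={R2,R6,R7,R8}
Step 13: commit R7 -> on_hand[A=31 B=47 C=13] avail[A=15 B=45 C=13] open={R2,R6,R8}
Step 14: reserve R9 A 7 -> on_hand[A=31 B=47 C=13] avail[A=8 B=45 C=13] open={R2,R6,R8,R9}
Step 15: reserve R10 C 3 -> on_hand[A=31 B=47 C=13] avail[A=8 B=45 C=10] open={R10,R2,R6,R8,R9}
Step 16: reserve R11 B 8 -> on_hand[A=31 B=47 C=13] avail[A=8 B=37 C=10] open={R10,R11,R2,R6,R8,R9}
Step 17: cancel R6 -> on_hand[A=31 B=47 C=13] avail[A=15 B=37 C=10] open={R10,R11,R2,R8,R9}
Step 18: commit R9 -> on_hand[A=24 B=47 C=13] avail[A=15 B=37 C=10] open={R10,R11,R2,R8}
Step 19: reserve R12 A 8 -> on_hand[A=24 B=47 C=13] avail[A=7 B=37 C=10] open={R10,R11,R12,R2,R8}
Step 20: commit R10 -> on_hand[A=24 B=47 C=10] avail[A=7 B=37 C=10] open={R11,R12,R2,R8}
Step 21: commit R11 -> on_hand[A=24 B=39 C=10] avail[A=7 B=37 C=10] open={R12,R2,R8}
Step 22: reserve R13 C 8 -> on_hand[A=24 B=39 C=10] avail[A=7 B=37 C=2] open={R12,R13,R2,R8}
Final available[B] = 37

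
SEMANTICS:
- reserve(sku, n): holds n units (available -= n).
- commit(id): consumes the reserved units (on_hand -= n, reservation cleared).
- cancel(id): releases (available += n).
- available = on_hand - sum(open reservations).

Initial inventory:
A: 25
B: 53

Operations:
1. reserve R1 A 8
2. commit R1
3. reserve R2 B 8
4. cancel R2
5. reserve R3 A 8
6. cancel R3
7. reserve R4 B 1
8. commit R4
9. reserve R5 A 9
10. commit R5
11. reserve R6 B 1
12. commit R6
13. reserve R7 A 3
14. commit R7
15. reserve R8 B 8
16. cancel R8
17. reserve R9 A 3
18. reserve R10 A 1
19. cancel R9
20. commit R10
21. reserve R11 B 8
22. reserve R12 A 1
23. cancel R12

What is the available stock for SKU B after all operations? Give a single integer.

Answer: 43

Derivation:
Step 1: reserve R1 A 8 -> on_hand[A=25 B=53] avail[A=17 B=53] open={R1}
Step 2: commit R1 -> on_hand[A=17 B=53] avail[A=17 B=53] open={}
Step 3: reserve R2 B 8 -> on_hand[A=17 B=53] avail[A=17 B=45] open={R2}
Step 4: cancel R2 -> on_hand[A=17 B=53] avail[A=17 B=53] open={}
Step 5: reserve R3 A 8 -> on_hand[A=17 B=53] avail[A=9 B=53] open={R3}
Step 6: cancel R3 -> on_hand[A=17 B=53] avail[A=17 B=53] open={}
Step 7: reserve R4 B 1 -> on_hand[A=17 B=53] avail[A=17 B=52] open={R4}
Step 8: commit R4 -> on_hand[A=17 B=52] avail[A=17 B=52] open={}
Step 9: reserve R5 A 9 -> on_hand[A=17 B=52] avail[A=8 B=52] open={R5}
Step 10: commit R5 -> on_hand[A=8 B=52] avail[A=8 B=52] open={}
Step 11: reserve R6 B 1 -> on_hand[A=8 B=52] avail[A=8 B=51] open={R6}
Step 12: commit R6 -> on_hand[A=8 B=51] avail[A=8 B=51] open={}
Step 13: reserve R7 A 3 -> on_hand[A=8 B=51] avail[A=5 B=51] open={R7}
Step 14: commit R7 -> on_hand[A=5 B=51] avail[A=5 B=51] open={}
Step 15: reserve R8 B 8 -> on_hand[A=5 B=51] avail[A=5 B=43] open={R8}
Step 16: cancel R8 -> on_hand[A=5 B=51] avail[A=5 B=51] open={}
Step 17: reserve R9 A 3 -> on_hand[A=5 B=51] avail[A=2 B=51] open={R9}
Step 18: reserve R10 A 1 -> on_hand[A=5 B=51] avail[A=1 B=51] open={R10,R9}
Step 19: cancel R9 -> on_hand[A=5 B=51] avail[A=4 B=51] open={R10}
Step 20: commit R10 -> on_hand[A=4 B=51] avail[A=4 B=51] open={}
Step 21: reserve R11 B 8 -> on_hand[A=4 B=51] avail[A=4 B=43] open={R11}
Step 22: reserve R12 A 1 -> on_hand[A=4 B=51] avail[A=3 B=43] open={R11,R12}
Step 23: cancel R12 -> on_hand[A=4 B=51] avail[A=4 B=43] open={R11}
Final available[B] = 43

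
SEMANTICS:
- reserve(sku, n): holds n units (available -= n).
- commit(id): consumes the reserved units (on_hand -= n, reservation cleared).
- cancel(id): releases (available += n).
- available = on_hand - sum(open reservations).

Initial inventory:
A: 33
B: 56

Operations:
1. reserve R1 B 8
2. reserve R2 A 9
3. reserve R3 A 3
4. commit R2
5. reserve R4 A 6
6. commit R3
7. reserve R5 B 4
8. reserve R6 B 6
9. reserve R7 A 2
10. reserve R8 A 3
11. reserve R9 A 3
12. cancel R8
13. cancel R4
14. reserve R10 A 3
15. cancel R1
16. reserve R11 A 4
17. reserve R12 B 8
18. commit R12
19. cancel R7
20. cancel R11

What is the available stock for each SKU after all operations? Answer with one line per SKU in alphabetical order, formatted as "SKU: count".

Answer: A: 15
B: 38

Derivation:
Step 1: reserve R1 B 8 -> on_hand[A=33 B=56] avail[A=33 B=48] open={R1}
Step 2: reserve R2 A 9 -> on_hand[A=33 B=56] avail[A=24 B=48] open={R1,R2}
Step 3: reserve R3 A 3 -> on_hand[A=33 B=56] avail[A=21 B=48] open={R1,R2,R3}
Step 4: commit R2 -> on_hand[A=24 B=56] avail[A=21 B=48] open={R1,R3}
Step 5: reserve R4 A 6 -> on_hand[A=24 B=56] avail[A=15 B=48] open={R1,R3,R4}
Step 6: commit R3 -> on_hand[A=21 B=56] avail[A=15 B=48] open={R1,R4}
Step 7: reserve R5 B 4 -> on_hand[A=21 B=56] avail[A=15 B=44] open={R1,R4,R5}
Step 8: reserve R6 B 6 -> on_hand[A=21 B=56] avail[A=15 B=38] open={R1,R4,R5,R6}
Step 9: reserve R7 A 2 -> on_hand[A=21 B=56] avail[A=13 B=38] open={R1,R4,R5,R6,R7}
Step 10: reserve R8 A 3 -> on_hand[A=21 B=56] avail[A=10 B=38] open={R1,R4,R5,R6,R7,R8}
Step 11: reserve R9 A 3 -> on_hand[A=21 B=56] avail[A=7 B=38] open={R1,R4,R5,R6,R7,R8,R9}
Step 12: cancel R8 -> on_hand[A=21 B=56] avail[A=10 B=38] open={R1,R4,R5,R6,R7,R9}
Step 13: cancel R4 -> on_hand[A=21 B=56] avail[A=16 B=38] open={R1,R5,R6,R7,R9}
Step 14: reserve R10 A 3 -> on_hand[A=21 B=56] avail[A=13 B=38] open={R1,R10,R5,R6,R7,R9}
Step 15: cancel R1 -> on_hand[A=21 B=56] avail[A=13 B=46] open={R10,R5,R6,R7,R9}
Step 16: reserve R11 A 4 -> on_hand[A=21 B=56] avail[A=9 B=46] open={R10,R11,R5,R6,R7,R9}
Step 17: reserve R12 B 8 -> on_hand[A=21 B=56] avail[A=9 B=38] open={R10,R11,R12,R5,R6,R7,R9}
Step 18: commit R12 -> on_hand[A=21 B=48] avail[A=9 B=38] open={R10,R11,R5,R6,R7,R9}
Step 19: cancel R7 -> on_hand[A=21 B=48] avail[A=11 B=38] open={R10,R11,R5,R6,R9}
Step 20: cancel R11 -> on_hand[A=21 B=48] avail[A=15 B=38] open={R10,R5,R6,R9}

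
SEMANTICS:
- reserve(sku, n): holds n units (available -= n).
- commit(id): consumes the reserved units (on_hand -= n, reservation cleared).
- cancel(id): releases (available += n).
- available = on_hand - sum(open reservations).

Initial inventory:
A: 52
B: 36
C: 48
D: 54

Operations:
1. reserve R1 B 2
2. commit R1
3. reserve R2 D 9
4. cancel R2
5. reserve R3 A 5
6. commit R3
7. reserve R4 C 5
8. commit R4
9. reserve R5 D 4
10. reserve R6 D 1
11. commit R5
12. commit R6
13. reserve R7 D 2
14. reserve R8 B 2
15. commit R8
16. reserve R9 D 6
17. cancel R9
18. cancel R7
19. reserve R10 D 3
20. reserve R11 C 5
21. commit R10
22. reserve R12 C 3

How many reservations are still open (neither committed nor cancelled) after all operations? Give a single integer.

Answer: 2

Derivation:
Step 1: reserve R1 B 2 -> on_hand[A=52 B=36 C=48 D=54] avail[A=52 B=34 C=48 D=54] open={R1}
Step 2: commit R1 -> on_hand[A=52 B=34 C=48 D=54] avail[A=52 B=34 C=48 D=54] open={}
Step 3: reserve R2 D 9 -> on_hand[A=52 B=34 C=48 D=54] avail[A=52 B=34 C=48 D=45] open={R2}
Step 4: cancel R2 -> on_hand[A=52 B=34 C=48 D=54] avail[A=52 B=34 C=48 D=54] open={}
Step 5: reserve R3 A 5 -> on_hand[A=52 B=34 C=48 D=54] avail[A=47 B=34 C=48 D=54] open={R3}
Step 6: commit R3 -> on_hand[A=47 B=34 C=48 D=54] avail[A=47 B=34 C=48 D=54] open={}
Step 7: reserve R4 C 5 -> on_hand[A=47 B=34 C=48 D=54] avail[A=47 B=34 C=43 D=54] open={R4}
Step 8: commit R4 -> on_hand[A=47 B=34 C=43 D=54] avail[A=47 B=34 C=43 D=54] open={}
Step 9: reserve R5 D 4 -> on_hand[A=47 B=34 C=43 D=54] avail[A=47 B=34 C=43 D=50] open={R5}
Step 10: reserve R6 D 1 -> on_hand[A=47 B=34 C=43 D=54] avail[A=47 B=34 C=43 D=49] open={R5,R6}
Step 11: commit R5 -> on_hand[A=47 B=34 C=43 D=50] avail[A=47 B=34 C=43 D=49] open={R6}
Step 12: commit R6 -> on_hand[A=47 B=34 C=43 D=49] avail[A=47 B=34 C=43 D=49] open={}
Step 13: reserve R7 D 2 -> on_hand[A=47 B=34 C=43 D=49] avail[A=47 B=34 C=43 D=47] open={R7}
Step 14: reserve R8 B 2 -> on_hand[A=47 B=34 C=43 D=49] avail[A=47 B=32 C=43 D=47] open={R7,R8}
Step 15: commit R8 -> on_hand[A=47 B=32 C=43 D=49] avail[A=47 B=32 C=43 D=47] open={R7}
Step 16: reserve R9 D 6 -> on_hand[A=47 B=32 C=43 D=49] avail[A=47 B=32 C=43 D=41] open={R7,R9}
Step 17: cancel R9 -> on_hand[A=47 B=32 C=43 D=49] avail[A=47 B=32 C=43 D=47] open={R7}
Step 18: cancel R7 -> on_hand[A=47 B=32 C=43 D=49] avail[A=47 B=32 C=43 D=49] open={}
Step 19: reserve R10 D 3 -> on_hand[A=47 B=32 C=43 D=49] avail[A=47 B=32 C=43 D=46] open={R10}
Step 20: reserve R11 C 5 -> on_hand[A=47 B=32 C=43 D=49] avail[A=47 B=32 C=38 D=46] open={R10,R11}
Step 21: commit R10 -> on_hand[A=47 B=32 C=43 D=46] avail[A=47 B=32 C=38 D=46] open={R11}
Step 22: reserve R12 C 3 -> on_hand[A=47 B=32 C=43 D=46] avail[A=47 B=32 C=35 D=46] open={R11,R12}
Open reservations: ['R11', 'R12'] -> 2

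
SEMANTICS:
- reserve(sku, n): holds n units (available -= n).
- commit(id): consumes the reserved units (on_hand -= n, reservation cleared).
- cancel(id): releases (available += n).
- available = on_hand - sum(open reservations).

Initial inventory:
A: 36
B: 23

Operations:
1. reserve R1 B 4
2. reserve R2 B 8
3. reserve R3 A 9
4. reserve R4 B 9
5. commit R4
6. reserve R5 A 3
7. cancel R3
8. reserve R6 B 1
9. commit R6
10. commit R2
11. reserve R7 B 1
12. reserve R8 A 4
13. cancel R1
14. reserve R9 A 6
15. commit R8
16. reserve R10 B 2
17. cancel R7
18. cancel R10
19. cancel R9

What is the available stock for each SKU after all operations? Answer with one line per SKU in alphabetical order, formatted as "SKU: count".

Step 1: reserve R1 B 4 -> on_hand[A=36 B=23] avail[A=36 B=19] open={R1}
Step 2: reserve R2 B 8 -> on_hand[A=36 B=23] avail[A=36 B=11] open={R1,R2}
Step 3: reserve R3 A 9 -> on_hand[A=36 B=23] avail[A=27 B=11] open={R1,R2,R3}
Step 4: reserve R4 B 9 -> on_hand[A=36 B=23] avail[A=27 B=2] open={R1,R2,R3,R4}
Step 5: commit R4 -> on_hand[A=36 B=14] avail[A=27 B=2] open={R1,R2,R3}
Step 6: reserve R5 A 3 -> on_hand[A=36 B=14] avail[A=24 B=2] open={R1,R2,R3,R5}
Step 7: cancel R3 -> on_hand[A=36 B=14] avail[A=33 B=2] open={R1,R2,R5}
Step 8: reserve R6 B 1 -> on_hand[A=36 B=14] avail[A=33 B=1] open={R1,R2,R5,R6}
Step 9: commit R6 -> on_hand[A=36 B=13] avail[A=33 B=1] open={R1,R2,R5}
Step 10: commit R2 -> on_hand[A=36 B=5] avail[A=33 B=1] open={R1,R5}
Step 11: reserve R7 B 1 -> on_hand[A=36 B=5] avail[A=33 B=0] open={R1,R5,R7}
Step 12: reserve R8 A 4 -> on_hand[A=36 B=5] avail[A=29 B=0] open={R1,R5,R7,R8}
Step 13: cancel R1 -> on_hand[A=36 B=5] avail[A=29 B=4] open={R5,R7,R8}
Step 14: reserve R9 A 6 -> on_hand[A=36 B=5] avail[A=23 B=4] open={R5,R7,R8,R9}
Step 15: commit R8 -> on_hand[A=32 B=5] avail[A=23 B=4] open={R5,R7,R9}
Step 16: reserve R10 B 2 -> on_hand[A=32 B=5] avail[A=23 B=2] open={R10,R5,R7,R9}
Step 17: cancel R7 -> on_hand[A=32 B=5] avail[A=23 B=3] open={R10,R5,R9}
Step 18: cancel R10 -> on_hand[A=32 B=5] avail[A=23 B=5] open={R5,R9}
Step 19: cancel R9 -> on_hand[A=32 B=5] avail[A=29 B=5] open={R5}

Answer: A: 29
B: 5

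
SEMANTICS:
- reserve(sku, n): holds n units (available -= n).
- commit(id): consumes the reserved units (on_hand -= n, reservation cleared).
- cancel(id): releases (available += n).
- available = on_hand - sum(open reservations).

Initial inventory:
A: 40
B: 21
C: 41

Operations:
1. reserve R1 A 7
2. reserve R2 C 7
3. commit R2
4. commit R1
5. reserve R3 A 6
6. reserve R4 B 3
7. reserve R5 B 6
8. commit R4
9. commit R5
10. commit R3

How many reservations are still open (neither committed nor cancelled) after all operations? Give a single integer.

Answer: 0

Derivation:
Step 1: reserve R1 A 7 -> on_hand[A=40 B=21 C=41] avail[A=33 B=21 C=41] open={R1}
Step 2: reserve R2 C 7 -> on_hand[A=40 B=21 C=41] avail[A=33 B=21 C=34] open={R1,R2}
Step 3: commit R2 -> on_hand[A=40 B=21 C=34] avail[A=33 B=21 C=34] open={R1}
Step 4: commit R1 -> on_hand[A=33 B=21 C=34] avail[A=33 B=21 C=34] open={}
Step 5: reserve R3 A 6 -> on_hand[A=33 B=21 C=34] avail[A=27 B=21 C=34] open={R3}
Step 6: reserve R4 B 3 -> on_hand[A=33 B=21 C=34] avail[A=27 B=18 C=34] open={R3,R4}
Step 7: reserve R5 B 6 -> on_hand[A=33 B=21 C=34] avail[A=27 B=12 C=34] open={R3,R4,R5}
Step 8: commit R4 -> on_hand[A=33 B=18 C=34] avail[A=27 B=12 C=34] open={R3,R5}
Step 9: commit R5 -> on_hand[A=33 B=12 C=34] avail[A=27 B=12 C=34] open={R3}
Step 10: commit R3 -> on_hand[A=27 B=12 C=34] avail[A=27 B=12 C=34] open={}
Open reservations: [] -> 0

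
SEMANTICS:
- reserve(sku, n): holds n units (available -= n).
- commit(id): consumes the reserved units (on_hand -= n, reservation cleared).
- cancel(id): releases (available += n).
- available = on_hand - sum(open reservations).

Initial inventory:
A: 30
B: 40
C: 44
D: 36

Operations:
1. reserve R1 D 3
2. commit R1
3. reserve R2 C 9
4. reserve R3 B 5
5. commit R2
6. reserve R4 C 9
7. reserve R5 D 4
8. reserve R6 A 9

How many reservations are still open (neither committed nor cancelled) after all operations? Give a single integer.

Answer: 4

Derivation:
Step 1: reserve R1 D 3 -> on_hand[A=30 B=40 C=44 D=36] avail[A=30 B=40 C=44 D=33] open={R1}
Step 2: commit R1 -> on_hand[A=30 B=40 C=44 D=33] avail[A=30 B=40 C=44 D=33] open={}
Step 3: reserve R2 C 9 -> on_hand[A=30 B=40 C=44 D=33] avail[A=30 B=40 C=35 D=33] open={R2}
Step 4: reserve R3 B 5 -> on_hand[A=30 B=40 C=44 D=33] avail[A=30 B=35 C=35 D=33] open={R2,R3}
Step 5: commit R2 -> on_hand[A=30 B=40 C=35 D=33] avail[A=30 B=35 C=35 D=33] open={R3}
Step 6: reserve R4 C 9 -> on_hand[A=30 B=40 C=35 D=33] avail[A=30 B=35 C=26 D=33] open={R3,R4}
Step 7: reserve R5 D 4 -> on_hand[A=30 B=40 C=35 D=33] avail[A=30 B=35 C=26 D=29] open={R3,R4,R5}
Step 8: reserve R6 A 9 -> on_hand[A=30 B=40 C=35 D=33] avail[A=21 B=35 C=26 D=29] open={R3,R4,R5,R6}
Open reservations: ['R3', 'R4', 'R5', 'R6'] -> 4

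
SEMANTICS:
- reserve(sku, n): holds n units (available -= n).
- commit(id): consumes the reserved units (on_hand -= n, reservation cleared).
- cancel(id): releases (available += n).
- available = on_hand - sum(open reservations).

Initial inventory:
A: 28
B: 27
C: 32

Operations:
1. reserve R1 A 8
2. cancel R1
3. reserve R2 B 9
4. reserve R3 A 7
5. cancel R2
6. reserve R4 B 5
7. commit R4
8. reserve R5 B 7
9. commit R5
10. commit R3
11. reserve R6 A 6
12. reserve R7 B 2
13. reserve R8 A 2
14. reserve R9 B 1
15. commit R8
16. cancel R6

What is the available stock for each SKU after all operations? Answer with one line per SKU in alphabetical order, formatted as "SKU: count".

Step 1: reserve R1 A 8 -> on_hand[A=28 B=27 C=32] avail[A=20 B=27 C=32] open={R1}
Step 2: cancel R1 -> on_hand[A=28 B=27 C=32] avail[A=28 B=27 C=32] open={}
Step 3: reserve R2 B 9 -> on_hand[A=28 B=27 C=32] avail[A=28 B=18 C=32] open={R2}
Step 4: reserve R3 A 7 -> on_hand[A=28 B=27 C=32] avail[A=21 B=18 C=32] open={R2,R3}
Step 5: cancel R2 -> on_hand[A=28 B=27 C=32] avail[A=21 B=27 C=32] open={R3}
Step 6: reserve R4 B 5 -> on_hand[A=28 B=27 C=32] avail[A=21 B=22 C=32] open={R3,R4}
Step 7: commit R4 -> on_hand[A=28 B=22 C=32] avail[A=21 B=22 C=32] open={R3}
Step 8: reserve R5 B 7 -> on_hand[A=28 B=22 C=32] avail[A=21 B=15 C=32] open={R3,R5}
Step 9: commit R5 -> on_hand[A=28 B=15 C=32] avail[A=21 B=15 C=32] open={R3}
Step 10: commit R3 -> on_hand[A=21 B=15 C=32] avail[A=21 B=15 C=32] open={}
Step 11: reserve R6 A 6 -> on_hand[A=21 B=15 C=32] avail[A=15 B=15 C=32] open={R6}
Step 12: reserve R7 B 2 -> on_hand[A=21 B=15 C=32] avail[A=15 B=13 C=32] open={R6,R7}
Step 13: reserve R8 A 2 -> on_hand[A=21 B=15 C=32] avail[A=13 B=13 C=32] open={R6,R7,R8}
Step 14: reserve R9 B 1 -> on_hand[A=21 B=15 C=32] avail[A=13 B=12 C=32] open={R6,R7,R8,R9}
Step 15: commit R8 -> on_hand[A=19 B=15 C=32] avail[A=13 B=12 C=32] open={R6,R7,R9}
Step 16: cancel R6 -> on_hand[A=19 B=15 C=32] avail[A=19 B=12 C=32] open={R7,R9}

Answer: A: 19
B: 12
C: 32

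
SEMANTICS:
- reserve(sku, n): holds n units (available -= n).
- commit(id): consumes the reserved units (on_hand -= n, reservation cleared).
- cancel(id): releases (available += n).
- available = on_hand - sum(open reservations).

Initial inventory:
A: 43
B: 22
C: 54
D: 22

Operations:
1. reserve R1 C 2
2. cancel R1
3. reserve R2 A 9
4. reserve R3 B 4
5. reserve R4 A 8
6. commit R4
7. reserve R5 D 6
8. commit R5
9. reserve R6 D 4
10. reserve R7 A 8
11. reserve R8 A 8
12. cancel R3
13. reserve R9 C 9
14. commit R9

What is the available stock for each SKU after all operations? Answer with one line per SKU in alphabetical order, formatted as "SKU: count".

Step 1: reserve R1 C 2 -> on_hand[A=43 B=22 C=54 D=22] avail[A=43 B=22 C=52 D=22] open={R1}
Step 2: cancel R1 -> on_hand[A=43 B=22 C=54 D=22] avail[A=43 B=22 C=54 D=22] open={}
Step 3: reserve R2 A 9 -> on_hand[A=43 B=22 C=54 D=22] avail[A=34 B=22 C=54 D=22] open={R2}
Step 4: reserve R3 B 4 -> on_hand[A=43 B=22 C=54 D=22] avail[A=34 B=18 C=54 D=22] open={R2,R3}
Step 5: reserve R4 A 8 -> on_hand[A=43 B=22 C=54 D=22] avail[A=26 B=18 C=54 D=22] open={R2,R3,R4}
Step 6: commit R4 -> on_hand[A=35 B=22 C=54 D=22] avail[A=26 B=18 C=54 D=22] open={R2,R3}
Step 7: reserve R5 D 6 -> on_hand[A=35 B=22 C=54 D=22] avail[A=26 B=18 C=54 D=16] open={R2,R3,R5}
Step 8: commit R5 -> on_hand[A=35 B=22 C=54 D=16] avail[A=26 B=18 C=54 D=16] open={R2,R3}
Step 9: reserve R6 D 4 -> on_hand[A=35 B=22 C=54 D=16] avail[A=26 B=18 C=54 D=12] open={R2,R3,R6}
Step 10: reserve R7 A 8 -> on_hand[A=35 B=22 C=54 D=16] avail[A=18 B=18 C=54 D=12] open={R2,R3,R6,R7}
Step 11: reserve R8 A 8 -> on_hand[A=35 B=22 C=54 D=16] avail[A=10 B=18 C=54 D=12] open={R2,R3,R6,R7,R8}
Step 12: cancel R3 -> on_hand[A=35 B=22 C=54 D=16] avail[A=10 B=22 C=54 D=12] open={R2,R6,R7,R8}
Step 13: reserve R9 C 9 -> on_hand[A=35 B=22 C=54 D=16] avail[A=10 B=22 C=45 D=12] open={R2,R6,R7,R8,R9}
Step 14: commit R9 -> on_hand[A=35 B=22 C=45 D=16] avail[A=10 B=22 C=45 D=12] open={R2,R6,R7,R8}

Answer: A: 10
B: 22
C: 45
D: 12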